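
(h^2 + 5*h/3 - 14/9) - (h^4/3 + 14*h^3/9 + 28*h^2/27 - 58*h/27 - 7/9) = -h^4/3 - 14*h^3/9 - h^2/27 + 103*h/27 - 7/9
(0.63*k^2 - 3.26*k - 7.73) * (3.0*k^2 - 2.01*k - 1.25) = 1.89*k^4 - 11.0463*k^3 - 17.4249*k^2 + 19.6123*k + 9.6625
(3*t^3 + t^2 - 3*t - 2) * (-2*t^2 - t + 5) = -6*t^5 - 5*t^4 + 20*t^3 + 12*t^2 - 13*t - 10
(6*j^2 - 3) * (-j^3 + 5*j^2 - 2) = -6*j^5 + 30*j^4 + 3*j^3 - 27*j^2 + 6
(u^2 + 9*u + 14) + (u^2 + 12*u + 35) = 2*u^2 + 21*u + 49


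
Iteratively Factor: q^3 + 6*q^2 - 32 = (q - 2)*(q^2 + 8*q + 16) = (q - 2)*(q + 4)*(q + 4)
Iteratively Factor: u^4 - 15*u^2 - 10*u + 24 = (u - 4)*(u^3 + 4*u^2 + u - 6) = (u - 4)*(u + 2)*(u^2 + 2*u - 3) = (u - 4)*(u - 1)*(u + 2)*(u + 3)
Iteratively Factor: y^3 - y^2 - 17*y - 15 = (y - 5)*(y^2 + 4*y + 3) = (y - 5)*(y + 1)*(y + 3)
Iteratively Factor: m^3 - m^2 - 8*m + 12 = (m - 2)*(m^2 + m - 6) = (m - 2)*(m + 3)*(m - 2)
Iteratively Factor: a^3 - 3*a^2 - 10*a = (a - 5)*(a^2 + 2*a) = a*(a - 5)*(a + 2)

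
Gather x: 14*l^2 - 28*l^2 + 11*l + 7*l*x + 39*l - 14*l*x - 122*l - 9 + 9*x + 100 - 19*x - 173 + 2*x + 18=-14*l^2 - 72*l + x*(-7*l - 8) - 64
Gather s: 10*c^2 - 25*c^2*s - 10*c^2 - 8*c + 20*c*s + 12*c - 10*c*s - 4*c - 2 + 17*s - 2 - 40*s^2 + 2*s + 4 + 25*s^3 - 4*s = 25*s^3 - 40*s^2 + s*(-25*c^2 + 10*c + 15)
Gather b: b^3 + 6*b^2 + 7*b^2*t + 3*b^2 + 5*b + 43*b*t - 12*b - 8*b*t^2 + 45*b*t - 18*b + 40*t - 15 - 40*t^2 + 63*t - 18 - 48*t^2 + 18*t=b^3 + b^2*(7*t + 9) + b*(-8*t^2 + 88*t - 25) - 88*t^2 + 121*t - 33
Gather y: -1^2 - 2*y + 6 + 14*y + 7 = 12*y + 12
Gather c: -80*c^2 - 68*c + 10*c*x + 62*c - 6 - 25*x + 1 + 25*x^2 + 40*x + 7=-80*c^2 + c*(10*x - 6) + 25*x^2 + 15*x + 2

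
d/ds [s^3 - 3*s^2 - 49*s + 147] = 3*s^2 - 6*s - 49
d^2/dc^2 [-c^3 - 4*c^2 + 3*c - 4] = -6*c - 8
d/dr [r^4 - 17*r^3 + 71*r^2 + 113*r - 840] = 4*r^3 - 51*r^2 + 142*r + 113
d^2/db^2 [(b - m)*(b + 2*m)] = 2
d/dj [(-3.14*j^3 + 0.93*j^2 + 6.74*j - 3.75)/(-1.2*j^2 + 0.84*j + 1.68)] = (3.768*j^4 - 5.2752*j^3 - 6.9564*j^2 - 5.8752*j + 14.4732)/(1.44*j^4 - 2.016*j^3 - 3.3264*j^2 + 2.8224*j + 2.8224)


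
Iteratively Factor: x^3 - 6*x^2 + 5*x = (x)*(x^2 - 6*x + 5) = x*(x - 1)*(x - 5)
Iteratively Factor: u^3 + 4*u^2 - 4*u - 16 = (u + 2)*(u^2 + 2*u - 8) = (u - 2)*(u + 2)*(u + 4)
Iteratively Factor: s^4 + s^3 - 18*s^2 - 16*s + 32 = (s - 4)*(s^3 + 5*s^2 + 2*s - 8) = (s - 4)*(s - 1)*(s^2 + 6*s + 8) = (s - 4)*(s - 1)*(s + 4)*(s + 2)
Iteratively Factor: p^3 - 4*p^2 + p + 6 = (p - 2)*(p^2 - 2*p - 3) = (p - 2)*(p + 1)*(p - 3)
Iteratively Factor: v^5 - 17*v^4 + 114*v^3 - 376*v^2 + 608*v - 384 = (v - 4)*(v^4 - 13*v^3 + 62*v^2 - 128*v + 96) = (v - 4)*(v - 2)*(v^3 - 11*v^2 + 40*v - 48) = (v - 4)*(v - 3)*(v - 2)*(v^2 - 8*v + 16) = (v - 4)^2*(v - 3)*(v - 2)*(v - 4)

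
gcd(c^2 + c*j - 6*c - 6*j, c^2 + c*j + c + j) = c + j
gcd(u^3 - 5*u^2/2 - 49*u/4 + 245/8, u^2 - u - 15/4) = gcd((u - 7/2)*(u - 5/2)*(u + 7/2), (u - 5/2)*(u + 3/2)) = u - 5/2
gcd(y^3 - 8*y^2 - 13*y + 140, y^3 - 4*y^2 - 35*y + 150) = y - 5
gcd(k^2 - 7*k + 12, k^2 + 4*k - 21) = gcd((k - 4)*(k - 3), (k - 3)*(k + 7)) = k - 3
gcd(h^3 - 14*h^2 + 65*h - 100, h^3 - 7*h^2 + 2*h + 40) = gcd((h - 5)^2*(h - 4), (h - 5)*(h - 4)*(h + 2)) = h^2 - 9*h + 20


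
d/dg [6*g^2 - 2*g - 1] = 12*g - 2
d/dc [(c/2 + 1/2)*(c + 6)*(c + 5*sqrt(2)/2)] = 3*c^2/2 + 5*sqrt(2)*c/2 + 7*c + 3 + 35*sqrt(2)/4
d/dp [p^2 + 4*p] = 2*p + 4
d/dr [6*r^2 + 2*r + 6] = 12*r + 2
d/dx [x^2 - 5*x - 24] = 2*x - 5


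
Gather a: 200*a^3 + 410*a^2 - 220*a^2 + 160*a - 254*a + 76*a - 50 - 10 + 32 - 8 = 200*a^3 + 190*a^2 - 18*a - 36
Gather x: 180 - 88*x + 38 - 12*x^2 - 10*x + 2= -12*x^2 - 98*x + 220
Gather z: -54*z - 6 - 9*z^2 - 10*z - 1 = -9*z^2 - 64*z - 7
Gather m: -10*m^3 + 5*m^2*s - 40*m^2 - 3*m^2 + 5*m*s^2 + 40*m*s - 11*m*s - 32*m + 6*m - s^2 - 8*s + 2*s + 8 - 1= -10*m^3 + m^2*(5*s - 43) + m*(5*s^2 + 29*s - 26) - s^2 - 6*s + 7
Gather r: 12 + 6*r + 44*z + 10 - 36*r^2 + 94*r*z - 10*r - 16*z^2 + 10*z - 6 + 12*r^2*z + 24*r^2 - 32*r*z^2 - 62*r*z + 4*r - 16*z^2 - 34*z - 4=r^2*(12*z - 12) + r*(-32*z^2 + 32*z) - 32*z^2 + 20*z + 12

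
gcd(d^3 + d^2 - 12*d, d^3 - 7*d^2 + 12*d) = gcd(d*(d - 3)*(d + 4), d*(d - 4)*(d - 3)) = d^2 - 3*d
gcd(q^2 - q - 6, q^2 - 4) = q + 2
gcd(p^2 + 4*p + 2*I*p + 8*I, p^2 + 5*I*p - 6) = p + 2*I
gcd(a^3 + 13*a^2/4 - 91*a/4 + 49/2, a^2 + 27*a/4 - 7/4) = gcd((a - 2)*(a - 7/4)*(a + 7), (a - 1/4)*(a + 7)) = a + 7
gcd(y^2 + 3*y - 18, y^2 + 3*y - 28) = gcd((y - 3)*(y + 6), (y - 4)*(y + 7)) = 1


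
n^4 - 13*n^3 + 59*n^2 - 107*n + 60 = (n - 5)*(n - 4)*(n - 3)*(n - 1)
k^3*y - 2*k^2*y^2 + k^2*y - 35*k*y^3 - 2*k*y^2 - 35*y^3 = (k - 7*y)*(k + 5*y)*(k*y + y)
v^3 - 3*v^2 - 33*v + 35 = (v - 7)*(v - 1)*(v + 5)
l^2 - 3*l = l*(l - 3)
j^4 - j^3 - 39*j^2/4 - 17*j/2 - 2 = (j - 4)*(j + 1/2)^2*(j + 2)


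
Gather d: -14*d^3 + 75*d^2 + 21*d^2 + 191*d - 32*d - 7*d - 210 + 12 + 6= -14*d^3 + 96*d^2 + 152*d - 192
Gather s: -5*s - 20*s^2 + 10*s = -20*s^2 + 5*s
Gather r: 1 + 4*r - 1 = 4*r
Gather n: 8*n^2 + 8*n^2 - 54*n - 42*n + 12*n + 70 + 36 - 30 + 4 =16*n^2 - 84*n + 80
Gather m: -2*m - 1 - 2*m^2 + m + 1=-2*m^2 - m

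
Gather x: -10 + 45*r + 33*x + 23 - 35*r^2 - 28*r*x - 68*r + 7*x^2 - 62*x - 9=-35*r^2 - 23*r + 7*x^2 + x*(-28*r - 29) + 4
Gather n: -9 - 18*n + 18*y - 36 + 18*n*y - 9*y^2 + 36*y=n*(18*y - 18) - 9*y^2 + 54*y - 45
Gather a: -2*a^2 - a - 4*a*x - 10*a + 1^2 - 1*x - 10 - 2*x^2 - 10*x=-2*a^2 + a*(-4*x - 11) - 2*x^2 - 11*x - 9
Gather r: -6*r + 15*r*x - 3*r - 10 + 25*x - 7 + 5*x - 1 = r*(15*x - 9) + 30*x - 18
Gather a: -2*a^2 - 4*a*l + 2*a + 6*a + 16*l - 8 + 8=-2*a^2 + a*(8 - 4*l) + 16*l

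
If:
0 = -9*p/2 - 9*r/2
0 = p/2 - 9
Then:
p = 18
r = -18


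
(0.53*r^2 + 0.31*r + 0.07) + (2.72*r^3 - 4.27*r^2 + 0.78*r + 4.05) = 2.72*r^3 - 3.74*r^2 + 1.09*r + 4.12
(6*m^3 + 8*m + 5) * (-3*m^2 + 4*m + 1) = -18*m^5 + 24*m^4 - 18*m^3 + 17*m^2 + 28*m + 5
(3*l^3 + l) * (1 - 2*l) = -6*l^4 + 3*l^3 - 2*l^2 + l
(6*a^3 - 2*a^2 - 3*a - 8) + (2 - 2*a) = 6*a^3 - 2*a^2 - 5*a - 6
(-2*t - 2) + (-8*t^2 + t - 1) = -8*t^2 - t - 3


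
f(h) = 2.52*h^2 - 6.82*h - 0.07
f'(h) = 5.04*h - 6.82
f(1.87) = -4.01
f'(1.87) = 2.60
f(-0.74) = 6.36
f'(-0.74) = -10.55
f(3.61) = 8.15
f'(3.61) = 11.37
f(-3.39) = 52.01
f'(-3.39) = -23.91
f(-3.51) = 54.91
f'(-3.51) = -24.51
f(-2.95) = 41.98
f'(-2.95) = -21.69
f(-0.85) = 7.55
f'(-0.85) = -11.10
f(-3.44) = 53.21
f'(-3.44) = -24.16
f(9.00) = 142.67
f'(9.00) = 38.54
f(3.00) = 2.15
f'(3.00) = 8.30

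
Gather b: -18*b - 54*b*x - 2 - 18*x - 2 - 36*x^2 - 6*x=b*(-54*x - 18) - 36*x^2 - 24*x - 4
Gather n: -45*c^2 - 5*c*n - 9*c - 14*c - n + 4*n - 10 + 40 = -45*c^2 - 23*c + n*(3 - 5*c) + 30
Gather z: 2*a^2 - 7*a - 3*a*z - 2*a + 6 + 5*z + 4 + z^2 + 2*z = 2*a^2 - 9*a + z^2 + z*(7 - 3*a) + 10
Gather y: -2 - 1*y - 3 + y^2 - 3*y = y^2 - 4*y - 5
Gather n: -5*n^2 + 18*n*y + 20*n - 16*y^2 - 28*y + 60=-5*n^2 + n*(18*y + 20) - 16*y^2 - 28*y + 60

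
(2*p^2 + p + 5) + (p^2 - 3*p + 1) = 3*p^2 - 2*p + 6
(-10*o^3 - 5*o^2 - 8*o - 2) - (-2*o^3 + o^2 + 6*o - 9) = -8*o^3 - 6*o^2 - 14*o + 7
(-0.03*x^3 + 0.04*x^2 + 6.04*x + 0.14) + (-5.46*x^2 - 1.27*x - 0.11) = -0.03*x^3 - 5.42*x^2 + 4.77*x + 0.03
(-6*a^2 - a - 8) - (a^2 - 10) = -7*a^2 - a + 2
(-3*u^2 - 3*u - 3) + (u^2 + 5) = -2*u^2 - 3*u + 2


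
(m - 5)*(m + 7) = m^2 + 2*m - 35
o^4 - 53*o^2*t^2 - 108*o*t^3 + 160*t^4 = (o - 8*t)*(o - t)*(o + 4*t)*(o + 5*t)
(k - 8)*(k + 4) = k^2 - 4*k - 32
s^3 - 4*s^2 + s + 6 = (s - 3)*(s - 2)*(s + 1)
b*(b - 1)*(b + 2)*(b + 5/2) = b^4 + 7*b^3/2 + b^2/2 - 5*b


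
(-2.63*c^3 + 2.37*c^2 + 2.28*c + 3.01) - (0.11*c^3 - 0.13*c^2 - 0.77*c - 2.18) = -2.74*c^3 + 2.5*c^2 + 3.05*c + 5.19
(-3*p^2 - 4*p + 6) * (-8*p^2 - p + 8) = 24*p^4 + 35*p^3 - 68*p^2 - 38*p + 48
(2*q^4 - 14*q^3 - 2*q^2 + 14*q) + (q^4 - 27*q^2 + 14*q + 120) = 3*q^4 - 14*q^3 - 29*q^2 + 28*q + 120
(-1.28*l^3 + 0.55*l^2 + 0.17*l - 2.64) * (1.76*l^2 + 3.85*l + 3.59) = -2.2528*l^5 - 3.96*l^4 - 2.1785*l^3 - 2.0174*l^2 - 9.5537*l - 9.4776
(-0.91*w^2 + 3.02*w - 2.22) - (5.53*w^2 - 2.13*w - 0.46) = -6.44*w^2 + 5.15*w - 1.76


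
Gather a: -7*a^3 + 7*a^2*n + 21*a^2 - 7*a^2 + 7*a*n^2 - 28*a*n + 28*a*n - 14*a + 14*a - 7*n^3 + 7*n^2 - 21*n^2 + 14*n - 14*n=-7*a^3 + a^2*(7*n + 14) + 7*a*n^2 - 7*n^3 - 14*n^2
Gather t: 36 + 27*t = 27*t + 36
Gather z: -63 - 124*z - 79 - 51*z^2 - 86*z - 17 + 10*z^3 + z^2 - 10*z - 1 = 10*z^3 - 50*z^2 - 220*z - 160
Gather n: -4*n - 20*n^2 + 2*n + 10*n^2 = -10*n^2 - 2*n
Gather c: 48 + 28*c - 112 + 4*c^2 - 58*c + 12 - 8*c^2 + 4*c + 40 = -4*c^2 - 26*c - 12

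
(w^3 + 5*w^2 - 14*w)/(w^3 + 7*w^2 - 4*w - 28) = w/(w + 2)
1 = 1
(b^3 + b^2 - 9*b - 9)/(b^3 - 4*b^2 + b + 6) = (b + 3)/(b - 2)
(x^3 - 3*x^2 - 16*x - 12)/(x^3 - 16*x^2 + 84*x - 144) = (x^2 + 3*x + 2)/(x^2 - 10*x + 24)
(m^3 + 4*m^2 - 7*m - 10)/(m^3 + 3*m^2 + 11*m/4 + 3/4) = 4*(m^2 + 3*m - 10)/(4*m^2 + 8*m + 3)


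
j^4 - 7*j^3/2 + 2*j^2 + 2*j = j*(j - 2)^2*(j + 1/2)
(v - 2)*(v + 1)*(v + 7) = v^3 + 6*v^2 - 9*v - 14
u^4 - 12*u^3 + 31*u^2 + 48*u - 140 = (u - 7)*(u - 5)*(u - 2)*(u + 2)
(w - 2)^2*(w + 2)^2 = w^4 - 8*w^2 + 16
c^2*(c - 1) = c^3 - c^2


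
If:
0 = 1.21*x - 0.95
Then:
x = 0.79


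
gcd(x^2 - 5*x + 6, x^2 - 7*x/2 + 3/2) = x - 3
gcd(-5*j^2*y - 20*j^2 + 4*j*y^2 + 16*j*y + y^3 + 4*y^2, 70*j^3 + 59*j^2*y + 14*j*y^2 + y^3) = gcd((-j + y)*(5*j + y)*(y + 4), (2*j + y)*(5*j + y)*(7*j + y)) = 5*j + y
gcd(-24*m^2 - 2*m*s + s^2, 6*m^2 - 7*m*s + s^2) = -6*m + s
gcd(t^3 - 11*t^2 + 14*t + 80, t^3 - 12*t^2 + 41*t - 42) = 1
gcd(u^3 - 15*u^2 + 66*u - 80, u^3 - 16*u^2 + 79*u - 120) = u^2 - 13*u + 40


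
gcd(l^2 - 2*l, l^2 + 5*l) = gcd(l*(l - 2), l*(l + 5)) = l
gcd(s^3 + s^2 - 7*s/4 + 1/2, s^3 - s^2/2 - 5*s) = s + 2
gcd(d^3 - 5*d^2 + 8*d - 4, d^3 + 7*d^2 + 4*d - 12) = d - 1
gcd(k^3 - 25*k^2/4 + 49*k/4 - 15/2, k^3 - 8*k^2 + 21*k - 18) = k^2 - 5*k + 6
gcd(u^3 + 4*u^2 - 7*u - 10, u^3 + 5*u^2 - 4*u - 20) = u^2 + 3*u - 10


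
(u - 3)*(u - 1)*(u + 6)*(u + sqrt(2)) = u^4 + sqrt(2)*u^3 + 2*u^3 - 21*u^2 + 2*sqrt(2)*u^2 - 21*sqrt(2)*u + 18*u + 18*sqrt(2)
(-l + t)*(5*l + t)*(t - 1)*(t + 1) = -5*l^2*t^2 + 5*l^2 + 4*l*t^3 - 4*l*t + t^4 - t^2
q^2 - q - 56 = (q - 8)*(q + 7)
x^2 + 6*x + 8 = (x + 2)*(x + 4)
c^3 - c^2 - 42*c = c*(c - 7)*(c + 6)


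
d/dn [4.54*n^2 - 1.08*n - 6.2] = 9.08*n - 1.08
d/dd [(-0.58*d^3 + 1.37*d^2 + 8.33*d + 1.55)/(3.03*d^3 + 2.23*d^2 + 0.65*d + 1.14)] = (8.88178419700125e-16*d^5 - 5.4445*d^4 - 51.2338*d^3 - 33.7585*d^2 - 3.7894*d + 8.4887)/(9.1809*d^6 + 13.5138*d^5 + 8.9119*d^4 + 9.8074*d^3 + 5.5069*d^2 + 1.482*d + 1.2996)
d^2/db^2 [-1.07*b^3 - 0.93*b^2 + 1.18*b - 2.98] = -6.42*b - 1.86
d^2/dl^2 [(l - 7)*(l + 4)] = 2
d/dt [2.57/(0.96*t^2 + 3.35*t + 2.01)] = (-4.9344*t - 8.6095)/(0.96*t^2 + 3.35*t + 2.01)^2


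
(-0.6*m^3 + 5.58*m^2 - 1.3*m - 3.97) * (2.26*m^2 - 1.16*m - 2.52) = -1.356*m^5 + 13.3068*m^4 - 7.8988*m^3 - 21.5258*m^2 + 7.8812*m + 10.0044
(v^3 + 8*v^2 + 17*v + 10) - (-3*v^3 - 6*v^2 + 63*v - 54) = 4*v^3 + 14*v^2 - 46*v + 64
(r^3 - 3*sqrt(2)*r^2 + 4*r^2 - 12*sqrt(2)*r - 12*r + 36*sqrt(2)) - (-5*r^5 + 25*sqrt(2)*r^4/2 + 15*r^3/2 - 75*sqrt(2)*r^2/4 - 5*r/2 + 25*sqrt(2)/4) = 5*r^5 - 25*sqrt(2)*r^4/2 - 13*r^3/2 + 4*r^2 + 63*sqrt(2)*r^2/4 - 12*sqrt(2)*r - 19*r/2 + 119*sqrt(2)/4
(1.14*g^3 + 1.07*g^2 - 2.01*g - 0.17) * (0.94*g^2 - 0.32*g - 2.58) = 1.0716*g^5 + 0.641*g^4 - 5.173*g^3 - 2.2772*g^2 + 5.2402*g + 0.4386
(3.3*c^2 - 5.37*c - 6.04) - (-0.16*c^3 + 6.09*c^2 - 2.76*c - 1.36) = 0.16*c^3 - 2.79*c^2 - 2.61*c - 4.68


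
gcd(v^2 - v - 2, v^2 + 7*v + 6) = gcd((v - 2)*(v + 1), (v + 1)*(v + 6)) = v + 1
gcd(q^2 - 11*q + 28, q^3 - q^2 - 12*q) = q - 4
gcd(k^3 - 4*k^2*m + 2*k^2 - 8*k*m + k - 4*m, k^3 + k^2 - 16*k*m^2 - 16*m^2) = k^2 - 4*k*m + k - 4*m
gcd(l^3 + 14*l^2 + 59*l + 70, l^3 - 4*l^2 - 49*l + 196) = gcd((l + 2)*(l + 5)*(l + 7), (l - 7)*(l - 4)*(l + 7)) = l + 7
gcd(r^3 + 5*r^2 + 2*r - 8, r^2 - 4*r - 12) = r + 2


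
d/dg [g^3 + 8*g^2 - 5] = g*(3*g + 16)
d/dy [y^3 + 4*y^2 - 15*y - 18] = 3*y^2 + 8*y - 15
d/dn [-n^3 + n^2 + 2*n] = -3*n^2 + 2*n + 2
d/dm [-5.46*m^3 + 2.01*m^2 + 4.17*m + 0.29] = -16.38*m^2 + 4.02*m + 4.17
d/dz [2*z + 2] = 2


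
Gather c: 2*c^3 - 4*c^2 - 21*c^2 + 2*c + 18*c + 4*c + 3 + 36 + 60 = 2*c^3 - 25*c^2 + 24*c + 99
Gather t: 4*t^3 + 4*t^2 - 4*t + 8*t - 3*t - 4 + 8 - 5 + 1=4*t^3 + 4*t^2 + t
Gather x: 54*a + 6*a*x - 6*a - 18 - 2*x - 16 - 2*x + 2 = 48*a + x*(6*a - 4) - 32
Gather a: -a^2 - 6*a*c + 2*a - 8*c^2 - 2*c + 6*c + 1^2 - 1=-a^2 + a*(2 - 6*c) - 8*c^2 + 4*c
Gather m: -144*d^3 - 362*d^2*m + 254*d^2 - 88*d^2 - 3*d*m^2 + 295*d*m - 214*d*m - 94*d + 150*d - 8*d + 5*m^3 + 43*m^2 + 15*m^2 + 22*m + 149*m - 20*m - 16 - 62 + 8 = -144*d^3 + 166*d^2 + 48*d + 5*m^3 + m^2*(58 - 3*d) + m*(-362*d^2 + 81*d + 151) - 70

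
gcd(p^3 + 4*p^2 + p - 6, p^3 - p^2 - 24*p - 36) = p^2 + 5*p + 6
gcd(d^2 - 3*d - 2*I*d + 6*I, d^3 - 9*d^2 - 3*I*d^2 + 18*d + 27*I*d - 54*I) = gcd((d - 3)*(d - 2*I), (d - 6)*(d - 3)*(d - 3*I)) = d - 3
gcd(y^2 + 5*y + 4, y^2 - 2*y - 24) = y + 4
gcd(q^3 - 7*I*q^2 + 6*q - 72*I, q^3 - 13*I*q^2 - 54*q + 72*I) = q^2 - 10*I*q - 24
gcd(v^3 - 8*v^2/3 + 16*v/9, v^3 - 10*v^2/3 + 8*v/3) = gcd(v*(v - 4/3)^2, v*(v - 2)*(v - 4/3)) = v^2 - 4*v/3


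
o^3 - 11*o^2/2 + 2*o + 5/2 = (o - 5)*(o - 1)*(o + 1/2)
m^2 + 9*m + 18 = (m + 3)*(m + 6)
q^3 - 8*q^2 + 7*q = q*(q - 7)*(q - 1)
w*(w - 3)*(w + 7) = w^3 + 4*w^2 - 21*w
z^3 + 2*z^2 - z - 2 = (z - 1)*(z + 1)*(z + 2)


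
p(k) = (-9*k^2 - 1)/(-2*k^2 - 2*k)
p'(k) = -18*k/(-2*k^2 - 2*k) + (4*k + 2)*(-9*k^2 - 1)/(-2*k^2 - 2*k)^2 = (9*k^2 - 2*k - 1)/(2*k^2*(k^2 + 2*k + 1))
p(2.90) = 3.39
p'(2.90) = 0.27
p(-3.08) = 6.74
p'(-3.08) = 1.10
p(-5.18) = 5.60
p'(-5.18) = 0.27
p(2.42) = 3.24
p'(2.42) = 0.34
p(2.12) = 3.13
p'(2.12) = 0.40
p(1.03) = 2.52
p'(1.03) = 0.74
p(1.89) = 3.03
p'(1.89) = 0.46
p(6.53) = 3.91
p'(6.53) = 0.08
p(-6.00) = 5.42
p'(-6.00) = 0.19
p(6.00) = 3.87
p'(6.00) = 0.09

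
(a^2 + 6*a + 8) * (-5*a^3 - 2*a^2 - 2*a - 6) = -5*a^5 - 32*a^4 - 54*a^3 - 34*a^2 - 52*a - 48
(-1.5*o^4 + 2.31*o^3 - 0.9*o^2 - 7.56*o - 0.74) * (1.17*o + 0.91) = -1.755*o^5 + 1.3377*o^4 + 1.0491*o^3 - 9.6642*o^2 - 7.7454*o - 0.6734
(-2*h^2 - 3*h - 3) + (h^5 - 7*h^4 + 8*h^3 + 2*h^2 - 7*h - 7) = h^5 - 7*h^4 + 8*h^3 - 10*h - 10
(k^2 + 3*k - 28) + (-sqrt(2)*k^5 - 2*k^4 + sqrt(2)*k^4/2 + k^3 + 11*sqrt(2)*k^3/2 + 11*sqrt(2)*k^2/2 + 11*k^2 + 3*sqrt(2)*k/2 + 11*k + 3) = -sqrt(2)*k^5 - 2*k^4 + sqrt(2)*k^4/2 + k^3 + 11*sqrt(2)*k^3/2 + 11*sqrt(2)*k^2/2 + 12*k^2 + 3*sqrt(2)*k/2 + 14*k - 25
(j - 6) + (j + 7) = 2*j + 1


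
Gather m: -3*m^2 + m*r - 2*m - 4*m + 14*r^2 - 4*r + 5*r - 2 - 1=-3*m^2 + m*(r - 6) + 14*r^2 + r - 3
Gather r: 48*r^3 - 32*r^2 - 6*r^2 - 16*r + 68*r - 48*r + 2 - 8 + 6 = 48*r^3 - 38*r^2 + 4*r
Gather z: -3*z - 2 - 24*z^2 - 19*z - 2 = -24*z^2 - 22*z - 4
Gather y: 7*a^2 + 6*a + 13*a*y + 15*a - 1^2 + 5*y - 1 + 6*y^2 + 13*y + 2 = 7*a^2 + 21*a + 6*y^2 + y*(13*a + 18)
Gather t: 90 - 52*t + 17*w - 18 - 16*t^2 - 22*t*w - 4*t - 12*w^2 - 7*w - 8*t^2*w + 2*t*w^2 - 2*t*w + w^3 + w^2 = t^2*(-8*w - 16) + t*(2*w^2 - 24*w - 56) + w^3 - 11*w^2 + 10*w + 72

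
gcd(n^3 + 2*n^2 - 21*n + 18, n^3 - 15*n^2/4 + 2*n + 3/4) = n^2 - 4*n + 3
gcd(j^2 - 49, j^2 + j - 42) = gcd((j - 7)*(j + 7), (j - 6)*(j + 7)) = j + 7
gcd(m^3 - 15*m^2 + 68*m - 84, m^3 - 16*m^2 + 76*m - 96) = m^2 - 8*m + 12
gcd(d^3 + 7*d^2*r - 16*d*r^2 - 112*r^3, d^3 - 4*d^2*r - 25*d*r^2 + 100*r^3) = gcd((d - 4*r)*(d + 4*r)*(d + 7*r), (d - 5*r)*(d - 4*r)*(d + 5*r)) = -d + 4*r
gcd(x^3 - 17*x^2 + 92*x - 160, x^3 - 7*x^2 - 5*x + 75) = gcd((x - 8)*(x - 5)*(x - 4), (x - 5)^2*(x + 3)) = x - 5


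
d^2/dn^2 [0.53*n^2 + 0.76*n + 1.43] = 1.06000000000000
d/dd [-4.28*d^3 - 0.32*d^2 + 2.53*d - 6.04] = -12.84*d^2 - 0.64*d + 2.53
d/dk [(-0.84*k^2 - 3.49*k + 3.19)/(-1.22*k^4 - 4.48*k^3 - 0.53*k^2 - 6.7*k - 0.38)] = (-2.0496*k^5 - 16.5366*k^4 - 15.7032*k^3 + 46.6519*k^2 + 4.0198*k + 22.6992)/(1.4884*k^8 + 10.9312*k^7 + 21.3636*k^6 + 21.0968*k^5 + 61.2401*k^4 + 10.5068*k^3 + 45.2928*k^2 + 5.092*k + 0.1444)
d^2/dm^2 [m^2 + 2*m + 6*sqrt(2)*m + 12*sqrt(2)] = 2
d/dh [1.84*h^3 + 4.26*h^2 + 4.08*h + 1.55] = 5.52*h^2 + 8.52*h + 4.08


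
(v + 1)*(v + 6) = v^2 + 7*v + 6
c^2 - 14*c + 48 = (c - 8)*(c - 6)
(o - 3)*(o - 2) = o^2 - 5*o + 6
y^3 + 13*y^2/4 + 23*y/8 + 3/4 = (y + 1/2)*(y + 3/4)*(y + 2)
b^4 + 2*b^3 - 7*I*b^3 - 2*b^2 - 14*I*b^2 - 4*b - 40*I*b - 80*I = (b + 2)*(b - 5*I)*(b - 4*I)*(b + 2*I)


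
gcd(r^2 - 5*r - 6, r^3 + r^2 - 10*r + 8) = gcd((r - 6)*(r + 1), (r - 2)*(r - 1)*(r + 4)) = 1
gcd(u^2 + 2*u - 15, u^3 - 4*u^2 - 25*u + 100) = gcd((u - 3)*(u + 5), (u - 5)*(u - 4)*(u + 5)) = u + 5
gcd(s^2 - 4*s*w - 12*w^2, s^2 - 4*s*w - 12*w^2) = s^2 - 4*s*w - 12*w^2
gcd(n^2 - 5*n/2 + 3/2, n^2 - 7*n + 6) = n - 1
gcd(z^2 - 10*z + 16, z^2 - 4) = z - 2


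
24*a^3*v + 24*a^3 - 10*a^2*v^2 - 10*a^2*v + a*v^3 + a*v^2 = (-6*a + v)*(-4*a + v)*(a*v + a)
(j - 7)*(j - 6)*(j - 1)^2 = j^4 - 15*j^3 + 69*j^2 - 97*j + 42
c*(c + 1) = c^2 + c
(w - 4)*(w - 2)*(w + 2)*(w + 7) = w^4 + 3*w^3 - 32*w^2 - 12*w + 112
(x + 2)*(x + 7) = x^2 + 9*x + 14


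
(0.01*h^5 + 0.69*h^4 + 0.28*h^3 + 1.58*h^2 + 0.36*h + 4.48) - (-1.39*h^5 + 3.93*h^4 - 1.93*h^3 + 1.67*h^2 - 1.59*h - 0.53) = 1.4*h^5 - 3.24*h^4 + 2.21*h^3 - 0.0899999999999999*h^2 + 1.95*h + 5.01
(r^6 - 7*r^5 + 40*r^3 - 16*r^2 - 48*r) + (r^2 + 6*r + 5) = r^6 - 7*r^5 + 40*r^3 - 15*r^2 - 42*r + 5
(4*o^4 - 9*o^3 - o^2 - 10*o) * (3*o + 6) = 12*o^5 - 3*o^4 - 57*o^3 - 36*o^2 - 60*o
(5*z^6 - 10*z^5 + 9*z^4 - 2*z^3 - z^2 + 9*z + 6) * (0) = 0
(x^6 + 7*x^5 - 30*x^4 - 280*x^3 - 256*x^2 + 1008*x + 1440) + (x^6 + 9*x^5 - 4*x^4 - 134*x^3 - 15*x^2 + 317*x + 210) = 2*x^6 + 16*x^5 - 34*x^4 - 414*x^3 - 271*x^2 + 1325*x + 1650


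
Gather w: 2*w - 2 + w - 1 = 3*w - 3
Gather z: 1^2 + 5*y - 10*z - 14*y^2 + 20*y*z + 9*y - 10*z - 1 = -14*y^2 + 14*y + z*(20*y - 20)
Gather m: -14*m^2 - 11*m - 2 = -14*m^2 - 11*m - 2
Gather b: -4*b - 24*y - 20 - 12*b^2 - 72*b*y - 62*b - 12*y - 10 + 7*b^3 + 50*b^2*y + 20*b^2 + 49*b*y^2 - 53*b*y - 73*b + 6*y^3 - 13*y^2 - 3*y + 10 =7*b^3 + b^2*(50*y + 8) + b*(49*y^2 - 125*y - 139) + 6*y^3 - 13*y^2 - 39*y - 20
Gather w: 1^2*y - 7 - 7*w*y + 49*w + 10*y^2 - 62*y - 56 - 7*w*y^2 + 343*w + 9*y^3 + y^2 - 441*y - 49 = w*(-7*y^2 - 7*y + 392) + 9*y^3 + 11*y^2 - 502*y - 112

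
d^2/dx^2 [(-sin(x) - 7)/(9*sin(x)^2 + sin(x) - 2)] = (81*sin(x)^5 + 2259*sin(x)^4 + 135*sin(x)^3 - 2889*sin(x)^2 - 468*sin(x) - 270)/(9*sin(x)^2 + sin(x) - 2)^3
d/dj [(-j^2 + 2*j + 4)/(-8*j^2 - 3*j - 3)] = (19*j^2 + 70*j + 6)/(64*j^4 + 48*j^3 + 57*j^2 + 18*j + 9)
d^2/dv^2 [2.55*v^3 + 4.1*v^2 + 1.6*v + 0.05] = 15.3*v + 8.2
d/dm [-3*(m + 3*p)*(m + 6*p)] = -6*m - 27*p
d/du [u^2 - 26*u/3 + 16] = 2*u - 26/3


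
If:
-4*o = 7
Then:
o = -7/4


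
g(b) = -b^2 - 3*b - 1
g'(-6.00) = 9.00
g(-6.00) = -19.00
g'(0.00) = -3.00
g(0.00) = -1.00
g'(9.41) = -21.82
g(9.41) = -117.78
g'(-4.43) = 5.86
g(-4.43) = -7.33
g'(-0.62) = -1.76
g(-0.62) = 0.48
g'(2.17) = -7.34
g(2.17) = -12.22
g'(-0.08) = -2.84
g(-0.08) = -0.77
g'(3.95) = -10.90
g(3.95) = -28.45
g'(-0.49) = -2.02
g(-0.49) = 0.23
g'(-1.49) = -0.02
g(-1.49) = 1.25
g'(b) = -2*b - 3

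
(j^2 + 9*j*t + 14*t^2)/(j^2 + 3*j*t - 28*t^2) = (-j - 2*t)/(-j + 4*t)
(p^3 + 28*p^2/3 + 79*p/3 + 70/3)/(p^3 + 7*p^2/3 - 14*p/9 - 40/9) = 3*(3*p^2 + 22*p + 35)/(9*p^2 + 3*p - 20)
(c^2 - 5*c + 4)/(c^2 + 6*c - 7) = (c - 4)/(c + 7)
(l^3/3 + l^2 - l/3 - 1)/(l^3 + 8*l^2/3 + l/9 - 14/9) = 3*(l^2 + 2*l - 3)/(9*l^2 + 15*l - 14)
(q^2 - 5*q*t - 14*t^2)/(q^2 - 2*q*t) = (q^2 - 5*q*t - 14*t^2)/(q*(q - 2*t))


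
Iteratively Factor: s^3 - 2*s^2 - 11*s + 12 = (s + 3)*(s^2 - 5*s + 4) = (s - 4)*(s + 3)*(s - 1)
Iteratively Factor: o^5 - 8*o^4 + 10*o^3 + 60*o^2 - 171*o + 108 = (o - 3)*(o^4 - 5*o^3 - 5*o^2 + 45*o - 36) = (o - 4)*(o - 3)*(o^3 - o^2 - 9*o + 9) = (o - 4)*(o - 3)^2*(o^2 + 2*o - 3) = (o - 4)*(o - 3)^2*(o + 3)*(o - 1)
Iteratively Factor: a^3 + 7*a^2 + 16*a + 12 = (a + 2)*(a^2 + 5*a + 6) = (a + 2)^2*(a + 3)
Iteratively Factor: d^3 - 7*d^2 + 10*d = (d)*(d^2 - 7*d + 10) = d*(d - 5)*(d - 2)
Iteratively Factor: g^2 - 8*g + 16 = (g - 4)*(g - 4)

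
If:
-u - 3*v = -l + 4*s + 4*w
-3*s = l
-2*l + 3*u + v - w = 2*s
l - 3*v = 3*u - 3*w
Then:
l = 3*w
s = -w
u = 3*w/2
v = w/2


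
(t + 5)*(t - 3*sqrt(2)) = t^2 - 3*sqrt(2)*t + 5*t - 15*sqrt(2)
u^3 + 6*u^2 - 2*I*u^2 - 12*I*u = u*(u + 6)*(u - 2*I)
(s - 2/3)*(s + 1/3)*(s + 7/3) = s^3 + 2*s^2 - s - 14/27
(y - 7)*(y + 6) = y^2 - y - 42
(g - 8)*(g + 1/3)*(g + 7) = g^3 - 2*g^2/3 - 169*g/3 - 56/3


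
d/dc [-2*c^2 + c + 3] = 1 - 4*c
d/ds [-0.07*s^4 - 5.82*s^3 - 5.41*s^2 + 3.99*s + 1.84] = -0.28*s^3 - 17.46*s^2 - 10.82*s + 3.99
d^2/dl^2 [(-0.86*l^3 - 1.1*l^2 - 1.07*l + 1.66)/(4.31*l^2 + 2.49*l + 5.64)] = (-5.6843418860808e-14*l^4 + 15.003602*l^3 + 272.98842*l^2 + 98.8121159999999*l - 100.047372)/(80.062991*l^6 + 138.763467*l^5 + 394.474905*l^4 + 378.605745*l^3 + 516.20382*l^2 + 237.617712*l + 179.406144)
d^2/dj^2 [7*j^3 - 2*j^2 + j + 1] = 42*j - 4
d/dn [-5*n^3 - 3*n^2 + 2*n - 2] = -15*n^2 - 6*n + 2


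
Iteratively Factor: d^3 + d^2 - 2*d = (d + 2)*(d^2 - d) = (d - 1)*(d + 2)*(d)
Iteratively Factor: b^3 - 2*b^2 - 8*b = (b + 2)*(b^2 - 4*b) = (b - 4)*(b + 2)*(b)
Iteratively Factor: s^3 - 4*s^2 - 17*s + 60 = (s - 5)*(s^2 + s - 12) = (s - 5)*(s + 4)*(s - 3)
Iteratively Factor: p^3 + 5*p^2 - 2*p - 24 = (p + 4)*(p^2 + p - 6) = (p + 3)*(p + 4)*(p - 2)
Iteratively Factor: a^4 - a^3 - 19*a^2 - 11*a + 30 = (a - 5)*(a^3 + 4*a^2 + a - 6) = (a - 5)*(a + 2)*(a^2 + 2*a - 3) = (a - 5)*(a + 2)*(a + 3)*(a - 1)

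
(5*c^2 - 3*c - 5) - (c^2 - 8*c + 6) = 4*c^2 + 5*c - 11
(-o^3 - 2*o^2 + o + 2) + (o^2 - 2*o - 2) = -o^3 - o^2 - o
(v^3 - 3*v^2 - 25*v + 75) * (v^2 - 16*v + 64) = v^5 - 19*v^4 + 87*v^3 + 283*v^2 - 2800*v + 4800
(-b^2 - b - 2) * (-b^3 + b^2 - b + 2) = b^5 + 2*b^3 - 3*b^2 - 4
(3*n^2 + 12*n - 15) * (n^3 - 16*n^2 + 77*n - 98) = 3*n^5 - 36*n^4 + 24*n^3 + 870*n^2 - 2331*n + 1470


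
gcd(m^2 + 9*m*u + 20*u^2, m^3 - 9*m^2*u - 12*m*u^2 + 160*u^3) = m + 4*u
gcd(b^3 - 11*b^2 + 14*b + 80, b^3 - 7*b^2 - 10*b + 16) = b^2 - 6*b - 16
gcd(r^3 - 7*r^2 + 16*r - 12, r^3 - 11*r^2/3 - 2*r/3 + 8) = r^2 - 5*r + 6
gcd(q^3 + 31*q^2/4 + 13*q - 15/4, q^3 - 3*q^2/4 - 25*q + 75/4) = q + 5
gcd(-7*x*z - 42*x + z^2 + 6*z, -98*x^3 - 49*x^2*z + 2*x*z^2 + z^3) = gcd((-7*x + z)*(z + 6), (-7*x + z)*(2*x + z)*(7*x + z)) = 7*x - z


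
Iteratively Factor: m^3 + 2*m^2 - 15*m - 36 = (m - 4)*(m^2 + 6*m + 9) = (m - 4)*(m + 3)*(m + 3)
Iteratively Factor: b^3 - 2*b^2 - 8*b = (b + 2)*(b^2 - 4*b) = (b - 4)*(b + 2)*(b)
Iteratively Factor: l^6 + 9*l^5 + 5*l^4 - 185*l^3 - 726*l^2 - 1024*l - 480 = (l + 1)*(l^5 + 8*l^4 - 3*l^3 - 182*l^2 - 544*l - 480) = (l - 5)*(l + 1)*(l^4 + 13*l^3 + 62*l^2 + 128*l + 96) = (l - 5)*(l + 1)*(l + 4)*(l^3 + 9*l^2 + 26*l + 24) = (l - 5)*(l + 1)*(l + 4)^2*(l^2 + 5*l + 6) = (l - 5)*(l + 1)*(l + 2)*(l + 4)^2*(l + 3)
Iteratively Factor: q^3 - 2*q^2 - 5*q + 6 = (q - 3)*(q^2 + q - 2) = (q - 3)*(q - 1)*(q + 2)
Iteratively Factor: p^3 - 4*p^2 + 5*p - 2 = (p - 2)*(p^2 - 2*p + 1) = (p - 2)*(p - 1)*(p - 1)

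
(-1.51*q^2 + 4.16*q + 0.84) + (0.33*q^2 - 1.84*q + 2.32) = -1.18*q^2 + 2.32*q + 3.16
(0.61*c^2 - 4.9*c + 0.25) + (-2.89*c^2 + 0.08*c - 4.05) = -2.28*c^2 - 4.82*c - 3.8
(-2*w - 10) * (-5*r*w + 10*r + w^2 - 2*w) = 10*r*w^2 + 30*r*w - 100*r - 2*w^3 - 6*w^2 + 20*w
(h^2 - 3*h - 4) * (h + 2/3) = h^3 - 7*h^2/3 - 6*h - 8/3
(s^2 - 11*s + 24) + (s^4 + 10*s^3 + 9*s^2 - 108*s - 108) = s^4 + 10*s^3 + 10*s^2 - 119*s - 84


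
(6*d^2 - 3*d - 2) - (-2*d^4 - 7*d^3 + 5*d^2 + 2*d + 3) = 2*d^4 + 7*d^3 + d^2 - 5*d - 5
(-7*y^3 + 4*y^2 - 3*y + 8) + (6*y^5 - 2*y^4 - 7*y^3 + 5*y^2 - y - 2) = 6*y^5 - 2*y^4 - 14*y^3 + 9*y^2 - 4*y + 6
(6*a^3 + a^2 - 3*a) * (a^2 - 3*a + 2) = 6*a^5 - 17*a^4 + 6*a^3 + 11*a^2 - 6*a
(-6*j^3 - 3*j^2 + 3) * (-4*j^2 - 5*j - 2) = 24*j^5 + 42*j^4 + 27*j^3 - 6*j^2 - 15*j - 6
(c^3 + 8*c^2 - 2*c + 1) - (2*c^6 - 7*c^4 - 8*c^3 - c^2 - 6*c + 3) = -2*c^6 + 7*c^4 + 9*c^3 + 9*c^2 + 4*c - 2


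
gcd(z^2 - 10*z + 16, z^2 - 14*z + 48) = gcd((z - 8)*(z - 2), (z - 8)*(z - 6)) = z - 8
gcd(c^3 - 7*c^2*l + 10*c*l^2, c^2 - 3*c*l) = c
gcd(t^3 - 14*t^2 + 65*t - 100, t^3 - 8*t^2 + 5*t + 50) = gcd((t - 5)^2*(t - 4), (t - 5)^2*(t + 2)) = t^2 - 10*t + 25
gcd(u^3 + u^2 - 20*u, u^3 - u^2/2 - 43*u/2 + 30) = u^2 + u - 20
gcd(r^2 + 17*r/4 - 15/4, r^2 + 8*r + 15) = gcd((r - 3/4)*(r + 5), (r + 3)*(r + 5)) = r + 5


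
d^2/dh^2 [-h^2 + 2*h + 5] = -2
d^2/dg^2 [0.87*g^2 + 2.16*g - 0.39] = 1.74000000000000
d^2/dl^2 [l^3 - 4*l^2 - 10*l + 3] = 6*l - 8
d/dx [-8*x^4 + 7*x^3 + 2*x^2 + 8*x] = -32*x^3 + 21*x^2 + 4*x + 8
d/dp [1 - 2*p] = -2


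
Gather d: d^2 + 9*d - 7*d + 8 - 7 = d^2 + 2*d + 1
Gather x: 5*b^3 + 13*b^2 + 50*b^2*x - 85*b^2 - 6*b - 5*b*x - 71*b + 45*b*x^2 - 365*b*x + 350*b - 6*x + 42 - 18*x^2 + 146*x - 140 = 5*b^3 - 72*b^2 + 273*b + x^2*(45*b - 18) + x*(50*b^2 - 370*b + 140) - 98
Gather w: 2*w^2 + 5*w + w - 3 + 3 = 2*w^2 + 6*w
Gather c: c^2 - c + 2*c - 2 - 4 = c^2 + c - 6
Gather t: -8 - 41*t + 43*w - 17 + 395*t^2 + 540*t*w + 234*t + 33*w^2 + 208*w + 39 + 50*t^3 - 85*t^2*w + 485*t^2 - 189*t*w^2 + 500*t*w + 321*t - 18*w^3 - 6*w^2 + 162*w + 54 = 50*t^3 + t^2*(880 - 85*w) + t*(-189*w^2 + 1040*w + 514) - 18*w^3 + 27*w^2 + 413*w + 68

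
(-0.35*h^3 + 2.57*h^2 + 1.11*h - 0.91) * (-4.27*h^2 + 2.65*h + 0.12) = 1.4945*h^5 - 11.9014*h^4 + 2.0288*h^3 + 7.1356*h^2 - 2.2783*h - 0.1092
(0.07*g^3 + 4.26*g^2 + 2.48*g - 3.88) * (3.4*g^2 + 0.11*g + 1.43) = 0.238*g^5 + 14.4917*g^4 + 9.0007*g^3 - 6.8274*g^2 + 3.1196*g - 5.5484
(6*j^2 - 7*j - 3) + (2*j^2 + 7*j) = 8*j^2 - 3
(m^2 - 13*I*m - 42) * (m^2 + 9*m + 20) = m^4 + 9*m^3 - 13*I*m^3 - 22*m^2 - 117*I*m^2 - 378*m - 260*I*m - 840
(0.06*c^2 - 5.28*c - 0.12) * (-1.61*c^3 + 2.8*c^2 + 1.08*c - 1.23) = -0.0966*c^5 + 8.6688*c^4 - 14.526*c^3 - 6.1122*c^2 + 6.3648*c + 0.1476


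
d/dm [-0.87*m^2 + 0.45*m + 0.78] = 0.45 - 1.74*m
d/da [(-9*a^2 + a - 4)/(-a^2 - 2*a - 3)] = (19*a^2 + 46*a - 11)/(a^4 + 4*a^3 + 10*a^2 + 12*a + 9)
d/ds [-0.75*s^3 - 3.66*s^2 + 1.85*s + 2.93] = -2.25*s^2 - 7.32*s + 1.85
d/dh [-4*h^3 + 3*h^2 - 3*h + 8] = -12*h^2 + 6*h - 3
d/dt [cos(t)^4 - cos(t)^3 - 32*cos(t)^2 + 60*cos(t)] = (-4*cos(t)^3 + 3*cos(t)^2 + 64*cos(t) - 60)*sin(t)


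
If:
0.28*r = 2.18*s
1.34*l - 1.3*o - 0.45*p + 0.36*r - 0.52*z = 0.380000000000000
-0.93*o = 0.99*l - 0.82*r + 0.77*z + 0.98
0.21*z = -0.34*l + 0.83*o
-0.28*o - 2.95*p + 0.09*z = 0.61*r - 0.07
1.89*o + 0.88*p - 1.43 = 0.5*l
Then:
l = 1.12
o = 2.11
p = -2.26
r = 11.06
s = 1.42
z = 6.51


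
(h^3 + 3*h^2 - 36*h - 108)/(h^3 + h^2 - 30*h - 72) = (h + 6)/(h + 4)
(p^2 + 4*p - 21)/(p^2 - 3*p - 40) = (-p^2 - 4*p + 21)/(-p^2 + 3*p + 40)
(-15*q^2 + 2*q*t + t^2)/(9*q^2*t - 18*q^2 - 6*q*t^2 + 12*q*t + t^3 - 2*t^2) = (-5*q - t)/(3*q*t - 6*q - t^2 + 2*t)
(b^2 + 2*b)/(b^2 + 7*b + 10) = b/(b + 5)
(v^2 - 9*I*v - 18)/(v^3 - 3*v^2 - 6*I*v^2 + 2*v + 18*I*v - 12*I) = (v - 3*I)/(v^2 - 3*v + 2)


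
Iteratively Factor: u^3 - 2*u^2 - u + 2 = (u + 1)*(u^2 - 3*u + 2) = (u - 2)*(u + 1)*(u - 1)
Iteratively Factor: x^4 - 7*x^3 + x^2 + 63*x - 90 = (x - 5)*(x^3 - 2*x^2 - 9*x + 18) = (x - 5)*(x + 3)*(x^2 - 5*x + 6) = (x - 5)*(x - 3)*(x + 3)*(x - 2)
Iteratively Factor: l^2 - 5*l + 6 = (l - 3)*(l - 2)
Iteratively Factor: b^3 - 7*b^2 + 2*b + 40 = (b + 2)*(b^2 - 9*b + 20) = (b - 4)*(b + 2)*(b - 5)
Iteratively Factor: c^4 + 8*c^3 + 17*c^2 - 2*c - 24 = (c + 2)*(c^3 + 6*c^2 + 5*c - 12) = (c + 2)*(c + 4)*(c^2 + 2*c - 3) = (c + 2)*(c + 3)*(c + 4)*(c - 1)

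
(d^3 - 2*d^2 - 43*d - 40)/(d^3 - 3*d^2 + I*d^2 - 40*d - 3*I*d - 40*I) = (d + 1)/(d + I)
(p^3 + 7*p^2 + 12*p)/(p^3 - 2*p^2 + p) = (p^2 + 7*p + 12)/(p^2 - 2*p + 1)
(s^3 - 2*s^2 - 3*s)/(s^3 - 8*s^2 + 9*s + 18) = s/(s - 6)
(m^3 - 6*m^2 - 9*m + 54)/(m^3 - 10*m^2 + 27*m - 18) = (m + 3)/(m - 1)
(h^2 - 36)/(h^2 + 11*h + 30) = (h - 6)/(h + 5)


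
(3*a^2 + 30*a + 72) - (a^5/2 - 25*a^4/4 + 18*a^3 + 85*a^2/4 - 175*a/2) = -a^5/2 + 25*a^4/4 - 18*a^3 - 73*a^2/4 + 235*a/2 + 72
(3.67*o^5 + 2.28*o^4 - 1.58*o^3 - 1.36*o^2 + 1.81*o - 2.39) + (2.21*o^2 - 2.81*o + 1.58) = 3.67*o^5 + 2.28*o^4 - 1.58*o^3 + 0.85*o^2 - 1.0*o - 0.81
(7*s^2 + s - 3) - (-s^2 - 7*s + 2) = 8*s^2 + 8*s - 5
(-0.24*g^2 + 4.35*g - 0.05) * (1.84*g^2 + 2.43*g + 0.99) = -0.4416*g^4 + 7.4208*g^3 + 10.2409*g^2 + 4.185*g - 0.0495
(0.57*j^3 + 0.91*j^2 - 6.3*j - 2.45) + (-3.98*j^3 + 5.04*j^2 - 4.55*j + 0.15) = -3.41*j^3 + 5.95*j^2 - 10.85*j - 2.3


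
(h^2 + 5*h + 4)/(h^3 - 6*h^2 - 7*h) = (h + 4)/(h*(h - 7))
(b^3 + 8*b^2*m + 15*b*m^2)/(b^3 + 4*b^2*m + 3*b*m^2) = (b + 5*m)/(b + m)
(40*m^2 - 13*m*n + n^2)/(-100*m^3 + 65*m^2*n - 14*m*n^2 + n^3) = (-8*m + n)/(20*m^2 - 9*m*n + n^2)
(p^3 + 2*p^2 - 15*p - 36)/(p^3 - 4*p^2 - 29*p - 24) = (p^2 - p - 12)/(p^2 - 7*p - 8)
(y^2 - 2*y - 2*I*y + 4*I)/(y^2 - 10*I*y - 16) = (y - 2)/(y - 8*I)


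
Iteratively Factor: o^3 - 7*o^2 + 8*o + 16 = (o - 4)*(o^2 - 3*o - 4) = (o - 4)^2*(o + 1)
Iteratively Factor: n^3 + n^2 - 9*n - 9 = (n + 1)*(n^2 - 9) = (n + 1)*(n + 3)*(n - 3)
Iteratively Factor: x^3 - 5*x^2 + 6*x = (x)*(x^2 - 5*x + 6) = x*(x - 3)*(x - 2)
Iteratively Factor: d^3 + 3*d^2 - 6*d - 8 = (d + 4)*(d^2 - d - 2) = (d + 1)*(d + 4)*(d - 2)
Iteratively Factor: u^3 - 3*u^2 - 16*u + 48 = (u + 4)*(u^2 - 7*u + 12) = (u - 3)*(u + 4)*(u - 4)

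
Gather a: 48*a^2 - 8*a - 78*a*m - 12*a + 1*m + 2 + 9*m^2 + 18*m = 48*a^2 + a*(-78*m - 20) + 9*m^2 + 19*m + 2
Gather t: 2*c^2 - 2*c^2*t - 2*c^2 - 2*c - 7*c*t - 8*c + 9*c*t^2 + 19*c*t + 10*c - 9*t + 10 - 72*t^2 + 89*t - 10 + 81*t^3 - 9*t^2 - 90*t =81*t^3 + t^2*(9*c - 81) + t*(-2*c^2 + 12*c - 10)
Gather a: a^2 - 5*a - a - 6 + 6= a^2 - 6*a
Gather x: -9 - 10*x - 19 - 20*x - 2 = -30*x - 30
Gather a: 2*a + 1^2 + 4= 2*a + 5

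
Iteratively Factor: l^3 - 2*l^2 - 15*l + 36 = (l - 3)*(l^2 + l - 12) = (l - 3)^2*(l + 4)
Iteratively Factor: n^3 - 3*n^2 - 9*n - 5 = (n + 1)*(n^2 - 4*n - 5) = (n - 5)*(n + 1)*(n + 1)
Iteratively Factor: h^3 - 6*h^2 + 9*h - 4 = (h - 1)*(h^2 - 5*h + 4) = (h - 4)*(h - 1)*(h - 1)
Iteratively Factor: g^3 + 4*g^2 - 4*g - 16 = (g - 2)*(g^2 + 6*g + 8) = (g - 2)*(g + 2)*(g + 4)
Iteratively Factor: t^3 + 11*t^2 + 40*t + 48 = (t + 4)*(t^2 + 7*t + 12) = (t + 4)^2*(t + 3)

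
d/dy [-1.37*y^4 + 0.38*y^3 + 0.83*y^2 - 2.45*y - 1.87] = -5.48*y^3 + 1.14*y^2 + 1.66*y - 2.45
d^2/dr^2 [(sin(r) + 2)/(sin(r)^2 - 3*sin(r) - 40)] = (sin(r)^5 + 11*sin(r)^4 + 220*sin(r)^3 + 206*sin(r)^2 + 1156*sin(r) + 44)/(-sin(r)^2 + 3*sin(r) + 40)^3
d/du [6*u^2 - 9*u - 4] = 12*u - 9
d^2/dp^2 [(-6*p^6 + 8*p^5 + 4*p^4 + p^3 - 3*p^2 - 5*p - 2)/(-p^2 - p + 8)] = 2*(36*p^8 + 66*p^7 - 824*p^6 - 636*p^5 + 6804*p^4 - 4871*p^3 - 1434*p^2 - 66*p + 250)/(p^6 + 3*p^5 - 21*p^4 - 47*p^3 + 168*p^2 + 192*p - 512)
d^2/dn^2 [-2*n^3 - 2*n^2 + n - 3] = -12*n - 4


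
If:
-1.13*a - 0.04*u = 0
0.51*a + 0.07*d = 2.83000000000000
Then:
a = -0.0353982300884956*u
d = 0.257901390644753*u + 40.4285714285714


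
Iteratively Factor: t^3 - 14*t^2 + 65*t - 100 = (t - 5)*(t^2 - 9*t + 20) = (t - 5)*(t - 4)*(t - 5)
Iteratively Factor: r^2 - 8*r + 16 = (r - 4)*(r - 4)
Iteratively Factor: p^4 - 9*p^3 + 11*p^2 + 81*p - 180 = (p - 4)*(p^3 - 5*p^2 - 9*p + 45) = (p - 4)*(p - 3)*(p^2 - 2*p - 15) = (p - 5)*(p - 4)*(p - 3)*(p + 3)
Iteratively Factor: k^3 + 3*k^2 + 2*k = (k)*(k^2 + 3*k + 2) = k*(k + 1)*(k + 2)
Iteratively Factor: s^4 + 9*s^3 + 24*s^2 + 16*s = (s + 4)*(s^3 + 5*s^2 + 4*s) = (s + 4)^2*(s^2 + s) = (s + 1)*(s + 4)^2*(s)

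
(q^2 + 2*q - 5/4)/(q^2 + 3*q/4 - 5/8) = 2*(2*q + 5)/(4*q + 5)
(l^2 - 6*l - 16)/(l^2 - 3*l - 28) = (-l^2 + 6*l + 16)/(-l^2 + 3*l + 28)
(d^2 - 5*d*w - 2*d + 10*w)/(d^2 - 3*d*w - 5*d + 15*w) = (d^2 - 5*d*w - 2*d + 10*w)/(d^2 - 3*d*w - 5*d + 15*w)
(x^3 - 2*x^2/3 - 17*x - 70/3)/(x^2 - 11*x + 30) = (3*x^2 + 13*x + 14)/(3*(x - 6))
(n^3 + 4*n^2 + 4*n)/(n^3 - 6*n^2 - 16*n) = (n + 2)/(n - 8)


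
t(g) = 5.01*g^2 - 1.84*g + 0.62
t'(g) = 10.02*g - 1.84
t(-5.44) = 158.89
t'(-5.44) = -56.35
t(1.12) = 4.84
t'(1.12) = 9.38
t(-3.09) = 54.14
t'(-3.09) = -32.80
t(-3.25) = 59.52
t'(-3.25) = -34.40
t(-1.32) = 11.78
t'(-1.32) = -15.07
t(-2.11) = 26.81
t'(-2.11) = -22.98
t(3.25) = 47.56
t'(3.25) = 30.72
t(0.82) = 2.48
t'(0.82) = 6.38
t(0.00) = 0.62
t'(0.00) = -1.84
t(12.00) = 699.98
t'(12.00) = 118.40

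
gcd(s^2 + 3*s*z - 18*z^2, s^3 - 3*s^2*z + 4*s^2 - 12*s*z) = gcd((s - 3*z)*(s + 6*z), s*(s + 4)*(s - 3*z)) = -s + 3*z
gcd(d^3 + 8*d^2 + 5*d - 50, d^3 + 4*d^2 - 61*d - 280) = d + 5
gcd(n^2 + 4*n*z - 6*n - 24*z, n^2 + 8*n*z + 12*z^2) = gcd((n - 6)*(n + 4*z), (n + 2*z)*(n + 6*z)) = 1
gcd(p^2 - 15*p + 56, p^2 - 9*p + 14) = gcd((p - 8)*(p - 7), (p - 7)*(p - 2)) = p - 7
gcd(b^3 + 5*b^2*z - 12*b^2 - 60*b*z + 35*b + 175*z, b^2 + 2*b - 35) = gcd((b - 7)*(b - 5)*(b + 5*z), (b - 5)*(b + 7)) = b - 5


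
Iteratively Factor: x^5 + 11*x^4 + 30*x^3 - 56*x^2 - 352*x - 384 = (x - 3)*(x^4 + 14*x^3 + 72*x^2 + 160*x + 128) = (x - 3)*(x + 2)*(x^3 + 12*x^2 + 48*x + 64) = (x - 3)*(x + 2)*(x + 4)*(x^2 + 8*x + 16) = (x - 3)*(x + 2)*(x + 4)^2*(x + 4)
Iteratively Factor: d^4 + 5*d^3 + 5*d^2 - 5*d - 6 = (d + 2)*(d^3 + 3*d^2 - d - 3) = (d + 1)*(d + 2)*(d^2 + 2*d - 3) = (d + 1)*(d + 2)*(d + 3)*(d - 1)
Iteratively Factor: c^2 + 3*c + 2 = (c + 1)*(c + 2)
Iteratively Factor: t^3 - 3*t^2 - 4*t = (t)*(t^2 - 3*t - 4) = t*(t + 1)*(t - 4)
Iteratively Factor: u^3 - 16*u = (u - 4)*(u^2 + 4*u) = (u - 4)*(u + 4)*(u)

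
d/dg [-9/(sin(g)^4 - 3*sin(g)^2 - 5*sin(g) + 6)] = 9*(4*sin(g)^3 - 6*sin(g) - 5)*cos(g)/(sin(g)^4 - 3*sin(g)^2 - 5*sin(g) + 6)^2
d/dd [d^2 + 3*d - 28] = 2*d + 3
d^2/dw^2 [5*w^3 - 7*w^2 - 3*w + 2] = 30*w - 14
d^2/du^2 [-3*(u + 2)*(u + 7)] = -6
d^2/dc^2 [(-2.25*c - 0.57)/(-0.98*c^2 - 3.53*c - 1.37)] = ((1.96*c + 3.53)*(2.25*c + 0.57)*(3.92*c + 7.06) - (13.23*c + 17.0022)*(0.98*c^2 + 3.53*c + 1.37))/(0.98*c^2 + 3.53*c + 1.37)^3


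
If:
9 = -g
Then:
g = -9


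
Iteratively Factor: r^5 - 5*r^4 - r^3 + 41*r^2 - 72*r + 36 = (r - 1)*(r^4 - 4*r^3 - 5*r^2 + 36*r - 36) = (r - 3)*(r - 1)*(r^3 - r^2 - 8*r + 12) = (r - 3)*(r - 2)*(r - 1)*(r^2 + r - 6) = (r - 3)*(r - 2)*(r - 1)*(r + 3)*(r - 2)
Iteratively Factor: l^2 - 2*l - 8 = (l - 4)*(l + 2)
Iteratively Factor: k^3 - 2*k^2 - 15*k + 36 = (k - 3)*(k^2 + k - 12) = (k - 3)^2*(k + 4)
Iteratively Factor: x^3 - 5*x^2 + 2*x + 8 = (x + 1)*(x^2 - 6*x + 8) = (x - 4)*(x + 1)*(x - 2)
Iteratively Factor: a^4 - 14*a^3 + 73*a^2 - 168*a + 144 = (a - 4)*(a^3 - 10*a^2 + 33*a - 36) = (a - 4)*(a - 3)*(a^2 - 7*a + 12) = (a - 4)^2*(a - 3)*(a - 3)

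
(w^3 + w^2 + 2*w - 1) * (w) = w^4 + w^3 + 2*w^2 - w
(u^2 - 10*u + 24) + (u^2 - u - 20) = 2*u^2 - 11*u + 4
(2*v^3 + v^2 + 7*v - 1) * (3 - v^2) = -2*v^5 - v^4 - v^3 + 4*v^2 + 21*v - 3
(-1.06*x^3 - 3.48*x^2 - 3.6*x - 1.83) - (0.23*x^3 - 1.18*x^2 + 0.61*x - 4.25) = -1.29*x^3 - 2.3*x^2 - 4.21*x + 2.42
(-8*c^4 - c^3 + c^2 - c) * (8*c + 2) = -64*c^5 - 24*c^4 + 6*c^3 - 6*c^2 - 2*c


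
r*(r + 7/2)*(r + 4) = r^3 + 15*r^2/2 + 14*r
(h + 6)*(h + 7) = h^2 + 13*h + 42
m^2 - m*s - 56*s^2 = (m - 8*s)*(m + 7*s)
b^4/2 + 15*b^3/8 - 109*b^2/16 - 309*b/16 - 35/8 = (b/2 + 1)*(b - 7/2)*(b + 1/4)*(b + 5)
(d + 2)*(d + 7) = d^2 + 9*d + 14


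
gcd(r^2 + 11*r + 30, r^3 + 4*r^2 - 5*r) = r + 5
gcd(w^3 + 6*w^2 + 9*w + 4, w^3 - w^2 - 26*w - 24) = w^2 + 5*w + 4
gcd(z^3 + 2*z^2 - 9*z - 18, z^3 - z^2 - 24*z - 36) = z^2 + 5*z + 6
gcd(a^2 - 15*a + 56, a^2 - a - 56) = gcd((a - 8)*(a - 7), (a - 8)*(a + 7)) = a - 8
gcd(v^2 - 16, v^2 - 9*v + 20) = v - 4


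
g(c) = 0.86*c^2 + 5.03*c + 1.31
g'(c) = 1.72*c + 5.03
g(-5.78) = 0.97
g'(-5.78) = -4.91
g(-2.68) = -5.99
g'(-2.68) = 0.42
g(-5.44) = -0.60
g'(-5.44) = -4.33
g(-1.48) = -4.25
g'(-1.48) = 2.48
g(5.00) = 47.96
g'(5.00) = 13.63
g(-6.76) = 6.61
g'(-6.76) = -6.60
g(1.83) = 13.39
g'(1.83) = 8.18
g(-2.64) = -5.98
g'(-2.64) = 0.49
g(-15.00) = 119.36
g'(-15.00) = -20.77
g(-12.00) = 64.79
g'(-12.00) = -15.61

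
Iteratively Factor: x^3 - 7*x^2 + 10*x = (x)*(x^2 - 7*x + 10) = x*(x - 5)*(x - 2)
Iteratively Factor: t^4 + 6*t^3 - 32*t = (t)*(t^3 + 6*t^2 - 32) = t*(t - 2)*(t^2 + 8*t + 16) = t*(t - 2)*(t + 4)*(t + 4)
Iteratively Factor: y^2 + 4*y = (y)*(y + 4)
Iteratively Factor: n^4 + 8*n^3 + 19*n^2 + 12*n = (n + 3)*(n^3 + 5*n^2 + 4*n) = n*(n + 3)*(n^2 + 5*n + 4) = n*(n + 1)*(n + 3)*(n + 4)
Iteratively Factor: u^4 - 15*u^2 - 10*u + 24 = (u + 2)*(u^3 - 2*u^2 - 11*u + 12) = (u + 2)*(u + 3)*(u^2 - 5*u + 4) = (u - 1)*(u + 2)*(u + 3)*(u - 4)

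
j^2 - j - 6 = (j - 3)*(j + 2)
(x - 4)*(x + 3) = x^2 - x - 12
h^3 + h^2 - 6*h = h*(h - 2)*(h + 3)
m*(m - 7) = m^2 - 7*m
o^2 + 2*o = o*(o + 2)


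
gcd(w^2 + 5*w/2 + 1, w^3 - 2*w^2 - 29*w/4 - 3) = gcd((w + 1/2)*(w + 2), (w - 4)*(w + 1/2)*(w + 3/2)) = w + 1/2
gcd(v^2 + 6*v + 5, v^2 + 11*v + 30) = v + 5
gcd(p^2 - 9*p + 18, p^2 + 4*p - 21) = p - 3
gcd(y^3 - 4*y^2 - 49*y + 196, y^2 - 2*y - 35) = y - 7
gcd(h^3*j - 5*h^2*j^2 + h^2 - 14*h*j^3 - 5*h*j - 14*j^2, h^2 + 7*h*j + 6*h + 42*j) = 1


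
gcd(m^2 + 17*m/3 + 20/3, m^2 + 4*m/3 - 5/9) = m + 5/3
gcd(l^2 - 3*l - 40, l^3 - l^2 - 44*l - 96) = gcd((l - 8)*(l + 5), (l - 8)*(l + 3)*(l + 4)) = l - 8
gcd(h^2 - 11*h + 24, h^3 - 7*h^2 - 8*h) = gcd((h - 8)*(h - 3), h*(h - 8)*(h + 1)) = h - 8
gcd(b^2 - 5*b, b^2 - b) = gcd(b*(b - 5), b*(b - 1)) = b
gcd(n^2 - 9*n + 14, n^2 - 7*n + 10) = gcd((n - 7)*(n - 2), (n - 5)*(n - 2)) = n - 2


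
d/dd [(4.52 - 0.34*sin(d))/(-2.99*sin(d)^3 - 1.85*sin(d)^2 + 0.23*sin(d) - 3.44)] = (-2.0332*sin(d)^3 + 39.9154*sin(d)^2 + 16.724*sin(d) + 0.13)*cos(d)/(8.9401*sin(d)^6 + 11.063*sin(d)^5 + 2.0471*sin(d)^4 + 19.7202*sin(d)^3 + 12.7809*sin(d)^2 - 1.5824*sin(d) + 11.8336)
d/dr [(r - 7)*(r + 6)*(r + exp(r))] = r^2*exp(r) + 3*r^2 + r*exp(r) - 2*r - 43*exp(r) - 42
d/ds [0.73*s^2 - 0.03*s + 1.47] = 1.46*s - 0.03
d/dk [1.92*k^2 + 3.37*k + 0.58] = 3.84*k + 3.37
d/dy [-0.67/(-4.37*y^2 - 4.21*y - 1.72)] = (-5.8558*y - 2.8207)/(4.37*y^2 + 4.21*y + 1.72)^2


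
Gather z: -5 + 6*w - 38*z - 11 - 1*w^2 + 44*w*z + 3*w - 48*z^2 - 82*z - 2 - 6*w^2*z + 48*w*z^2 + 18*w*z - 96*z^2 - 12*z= -w^2 + 9*w + z^2*(48*w - 144) + z*(-6*w^2 + 62*w - 132) - 18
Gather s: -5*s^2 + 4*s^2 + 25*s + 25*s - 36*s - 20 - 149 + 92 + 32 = -s^2 + 14*s - 45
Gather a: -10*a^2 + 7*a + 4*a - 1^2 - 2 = -10*a^2 + 11*a - 3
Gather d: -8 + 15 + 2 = 9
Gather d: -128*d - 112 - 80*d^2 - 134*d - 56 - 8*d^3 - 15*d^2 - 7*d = -8*d^3 - 95*d^2 - 269*d - 168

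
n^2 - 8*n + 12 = (n - 6)*(n - 2)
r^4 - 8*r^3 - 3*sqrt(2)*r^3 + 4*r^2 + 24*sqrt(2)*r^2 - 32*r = r*(r - 8)*(r - 2*sqrt(2))*(r - sqrt(2))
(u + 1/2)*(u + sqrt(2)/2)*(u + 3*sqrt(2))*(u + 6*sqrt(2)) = u^4 + u^3/2 + 19*sqrt(2)*u^3/2 + 19*sqrt(2)*u^2/4 + 45*u^2 + 45*u/2 + 18*sqrt(2)*u + 9*sqrt(2)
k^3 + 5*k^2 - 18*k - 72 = (k - 4)*(k + 3)*(k + 6)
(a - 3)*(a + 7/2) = a^2 + a/2 - 21/2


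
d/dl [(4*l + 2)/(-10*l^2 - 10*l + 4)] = (-10*l^2 - 10*l + 5*(2*l + 1)^2 + 4)/(5*l^2 + 5*l - 2)^2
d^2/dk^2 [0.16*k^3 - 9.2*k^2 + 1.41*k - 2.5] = 0.96*k - 18.4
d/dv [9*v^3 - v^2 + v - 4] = 27*v^2 - 2*v + 1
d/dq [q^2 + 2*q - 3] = 2*q + 2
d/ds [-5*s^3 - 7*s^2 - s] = -15*s^2 - 14*s - 1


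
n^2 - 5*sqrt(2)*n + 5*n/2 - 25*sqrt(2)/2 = (n + 5/2)*(n - 5*sqrt(2))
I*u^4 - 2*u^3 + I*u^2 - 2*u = u*(u + I)*(u + 2*I)*(I*u + 1)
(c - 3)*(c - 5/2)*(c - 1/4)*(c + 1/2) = c^4 - 21*c^3/4 + 6*c^2 + 41*c/16 - 15/16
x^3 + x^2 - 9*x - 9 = (x - 3)*(x + 1)*(x + 3)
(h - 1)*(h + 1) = h^2 - 1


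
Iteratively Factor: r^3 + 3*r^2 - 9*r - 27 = (r + 3)*(r^2 - 9) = (r - 3)*(r + 3)*(r + 3)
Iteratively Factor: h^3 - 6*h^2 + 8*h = (h - 2)*(h^2 - 4*h) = (h - 4)*(h - 2)*(h)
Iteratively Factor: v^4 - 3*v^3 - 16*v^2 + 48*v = (v)*(v^3 - 3*v^2 - 16*v + 48) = v*(v + 4)*(v^2 - 7*v + 12) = v*(v - 4)*(v + 4)*(v - 3)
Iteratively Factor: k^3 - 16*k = (k - 4)*(k^2 + 4*k) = k*(k - 4)*(k + 4)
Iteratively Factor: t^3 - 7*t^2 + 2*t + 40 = (t - 4)*(t^2 - 3*t - 10) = (t - 4)*(t + 2)*(t - 5)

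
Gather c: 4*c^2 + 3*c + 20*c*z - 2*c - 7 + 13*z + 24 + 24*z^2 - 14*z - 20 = 4*c^2 + c*(20*z + 1) + 24*z^2 - z - 3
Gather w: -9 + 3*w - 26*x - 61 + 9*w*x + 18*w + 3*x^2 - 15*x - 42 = w*(9*x + 21) + 3*x^2 - 41*x - 112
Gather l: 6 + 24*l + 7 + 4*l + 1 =28*l + 14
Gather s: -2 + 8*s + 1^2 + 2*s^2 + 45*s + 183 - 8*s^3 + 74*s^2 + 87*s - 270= -8*s^3 + 76*s^2 + 140*s - 88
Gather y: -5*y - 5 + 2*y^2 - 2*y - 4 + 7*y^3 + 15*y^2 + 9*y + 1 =7*y^3 + 17*y^2 + 2*y - 8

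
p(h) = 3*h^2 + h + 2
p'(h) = 6*h + 1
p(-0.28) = 1.96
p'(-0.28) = -0.68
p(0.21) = 2.34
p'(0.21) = 2.26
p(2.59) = 24.71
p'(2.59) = 16.54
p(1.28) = 8.20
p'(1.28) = 8.68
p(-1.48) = 7.09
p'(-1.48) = -7.88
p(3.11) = 34.13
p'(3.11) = 19.66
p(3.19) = 35.72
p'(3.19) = 20.14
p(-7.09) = 145.71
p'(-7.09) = -41.54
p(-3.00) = 26.00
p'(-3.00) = -17.00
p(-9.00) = 236.00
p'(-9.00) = -53.00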